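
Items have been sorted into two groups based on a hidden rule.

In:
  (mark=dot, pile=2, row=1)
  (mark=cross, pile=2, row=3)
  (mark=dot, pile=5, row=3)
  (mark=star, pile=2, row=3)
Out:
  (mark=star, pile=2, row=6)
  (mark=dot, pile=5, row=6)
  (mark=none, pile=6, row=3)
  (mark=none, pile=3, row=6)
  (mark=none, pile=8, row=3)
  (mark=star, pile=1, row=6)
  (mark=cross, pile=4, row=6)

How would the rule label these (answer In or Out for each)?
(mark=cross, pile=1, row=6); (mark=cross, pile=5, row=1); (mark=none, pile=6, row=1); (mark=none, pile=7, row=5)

Out, In, Out, Out

Every 'In' example satisfies: row ≤ 3 AND pile ≤ 5. None of the 'Out' examples do.
Out: (mark=cross, pile=1, row=6), since row = 6, pile = 1. In: (mark=cross, pile=5, row=1), since row = 1, pile = 5. Out: (mark=none, pile=6, row=1), since row = 1, pile = 6. Out: (mark=none, pile=7, row=5), since row = 5, pile = 7.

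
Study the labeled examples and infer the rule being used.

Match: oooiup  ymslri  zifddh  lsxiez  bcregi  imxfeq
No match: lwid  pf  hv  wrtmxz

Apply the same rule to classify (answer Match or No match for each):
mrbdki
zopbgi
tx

One predicate separates the groups cleanly: length 6 AND contains 'i'.
mrbdki: length 6, has 'i', fits → Match. zopbgi: length 6, has 'i', fits → Match. tx: length 2, no 'i', does not satisfy this → No match.

Match, Match, No match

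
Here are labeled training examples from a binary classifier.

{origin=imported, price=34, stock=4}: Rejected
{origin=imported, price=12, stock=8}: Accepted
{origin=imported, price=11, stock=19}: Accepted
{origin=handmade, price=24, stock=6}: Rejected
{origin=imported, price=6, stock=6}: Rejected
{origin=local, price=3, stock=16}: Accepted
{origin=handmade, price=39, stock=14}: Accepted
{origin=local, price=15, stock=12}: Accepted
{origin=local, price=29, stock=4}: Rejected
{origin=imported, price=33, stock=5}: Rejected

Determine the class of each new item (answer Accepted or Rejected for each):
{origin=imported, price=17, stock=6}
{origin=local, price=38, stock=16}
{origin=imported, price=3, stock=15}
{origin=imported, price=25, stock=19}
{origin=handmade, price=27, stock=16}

One predicate separates the groups cleanly: stock ≥ 8.

Rejected, Accepted, Accepted, Accepted, Accepted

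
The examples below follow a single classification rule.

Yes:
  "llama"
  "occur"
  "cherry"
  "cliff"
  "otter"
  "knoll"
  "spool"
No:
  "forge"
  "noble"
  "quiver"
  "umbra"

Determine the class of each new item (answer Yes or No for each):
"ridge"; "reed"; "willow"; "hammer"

One predicate separates the groups cleanly: has a double letter.
No: "ridge", since no doubled letter. Yes: "reed", since 'ee' doubled. Yes: "willow", since 'll' doubled. Yes: "hammer", since 'mm' doubled.

No, Yes, Yes, Yes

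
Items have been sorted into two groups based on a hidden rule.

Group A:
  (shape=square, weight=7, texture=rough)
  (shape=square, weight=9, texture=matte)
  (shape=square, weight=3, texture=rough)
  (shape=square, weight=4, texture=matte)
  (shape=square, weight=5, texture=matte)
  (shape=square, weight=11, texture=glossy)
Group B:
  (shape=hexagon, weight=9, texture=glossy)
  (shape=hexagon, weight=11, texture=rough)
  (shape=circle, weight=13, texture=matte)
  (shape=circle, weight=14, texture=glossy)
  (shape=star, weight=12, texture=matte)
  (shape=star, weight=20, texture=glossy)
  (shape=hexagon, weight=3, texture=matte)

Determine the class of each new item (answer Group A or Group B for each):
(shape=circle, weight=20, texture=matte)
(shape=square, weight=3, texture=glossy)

Group B, Group A

The pattern is that an item is 'Group A' exactly when: shape is square.
(shape=circle, weight=20, texture=matte): shape is circle, fails the rule → Group B. (shape=square, weight=3, texture=glossy): shape is square, passes → Group A.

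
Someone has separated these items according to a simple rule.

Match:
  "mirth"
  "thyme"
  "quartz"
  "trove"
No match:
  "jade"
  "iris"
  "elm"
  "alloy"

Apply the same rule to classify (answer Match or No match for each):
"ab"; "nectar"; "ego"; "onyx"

No match, Match, No match, No match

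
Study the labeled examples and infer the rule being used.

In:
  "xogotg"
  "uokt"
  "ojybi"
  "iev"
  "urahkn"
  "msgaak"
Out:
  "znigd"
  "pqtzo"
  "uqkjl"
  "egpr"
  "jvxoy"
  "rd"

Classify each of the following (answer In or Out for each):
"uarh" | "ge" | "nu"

In, Out, Out

The pattern is that an item is 'In' exactly when: has ≥ 2 vowels.
"uarh" — 2 vowels, hence In. "ge" — 1 vowel, hence Out. "nu" — 1 vowel, hence Out.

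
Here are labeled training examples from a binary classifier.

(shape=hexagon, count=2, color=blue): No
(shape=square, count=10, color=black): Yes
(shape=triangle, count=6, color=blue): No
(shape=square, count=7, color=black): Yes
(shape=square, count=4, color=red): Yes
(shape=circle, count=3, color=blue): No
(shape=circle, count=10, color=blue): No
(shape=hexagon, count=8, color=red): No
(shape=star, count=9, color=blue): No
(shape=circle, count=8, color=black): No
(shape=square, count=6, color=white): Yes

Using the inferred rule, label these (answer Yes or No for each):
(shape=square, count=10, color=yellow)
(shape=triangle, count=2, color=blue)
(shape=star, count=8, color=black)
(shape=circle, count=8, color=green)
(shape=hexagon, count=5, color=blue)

Yes, No, No, No, No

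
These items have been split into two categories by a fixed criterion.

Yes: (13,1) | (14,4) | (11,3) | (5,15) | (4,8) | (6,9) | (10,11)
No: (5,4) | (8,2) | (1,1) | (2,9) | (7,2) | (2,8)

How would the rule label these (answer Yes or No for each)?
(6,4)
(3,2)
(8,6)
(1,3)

No, No, Yes, No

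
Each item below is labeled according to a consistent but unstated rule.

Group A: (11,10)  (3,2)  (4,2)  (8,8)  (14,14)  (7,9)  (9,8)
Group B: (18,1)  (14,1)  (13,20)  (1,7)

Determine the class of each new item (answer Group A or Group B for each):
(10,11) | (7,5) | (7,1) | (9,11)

Group A, Group A, Group B, Group A

The distinguishing property — |first − second| ≤ 2 — holds for all the 'Group A' cases and none of the 'Group B' cases.
Group A: (10,11), since |10−11| = 1. Group A: (7,5), since |7−5| = 2. Group B: (7,1), since |7−1| = 6. Group A: (9,11), since |9−11| = 2.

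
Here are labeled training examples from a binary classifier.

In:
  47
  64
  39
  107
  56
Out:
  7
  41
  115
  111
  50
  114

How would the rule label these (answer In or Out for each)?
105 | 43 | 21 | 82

Out, Out, Out, In

The distinguishing property — digit sum ≥ 8 — holds for all the 'In' cases and none of the 'Out' cases.
105 → digit sum 1+0+5 = 6 → Out.
43 → digit sum 4+3 = 7 → Out.
21 → digit sum 2+1 = 3 → Out.
82 → digit sum 8+2 = 10 → In.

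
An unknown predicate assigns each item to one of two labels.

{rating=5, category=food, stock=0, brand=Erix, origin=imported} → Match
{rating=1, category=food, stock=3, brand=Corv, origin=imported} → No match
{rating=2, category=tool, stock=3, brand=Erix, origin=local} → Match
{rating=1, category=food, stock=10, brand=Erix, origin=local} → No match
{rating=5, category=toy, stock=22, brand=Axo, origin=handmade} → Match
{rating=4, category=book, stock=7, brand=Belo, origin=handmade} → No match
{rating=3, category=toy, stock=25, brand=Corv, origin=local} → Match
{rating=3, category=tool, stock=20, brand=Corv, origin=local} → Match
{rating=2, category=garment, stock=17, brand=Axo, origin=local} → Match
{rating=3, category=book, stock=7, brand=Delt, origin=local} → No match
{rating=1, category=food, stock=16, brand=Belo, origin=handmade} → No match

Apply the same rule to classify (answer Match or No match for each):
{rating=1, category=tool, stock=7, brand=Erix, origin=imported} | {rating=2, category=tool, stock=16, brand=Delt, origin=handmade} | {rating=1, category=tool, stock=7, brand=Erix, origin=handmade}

No match, Match, No match

The classifier is using: rating ≥ 2 AND stock ≠ 7.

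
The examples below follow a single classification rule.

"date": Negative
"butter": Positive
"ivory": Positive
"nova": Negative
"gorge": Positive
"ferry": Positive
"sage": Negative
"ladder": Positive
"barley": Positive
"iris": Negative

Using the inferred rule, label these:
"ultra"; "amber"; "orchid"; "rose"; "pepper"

Positive, Positive, Positive, Negative, Positive

Rule: length ≥ 5. This holds for each 'Positive' example and fails for each 'Negative' one.
"ultra": length 5 — qualifies, so Positive. "amber": length 5 — qualifies, so Positive. "orchid": length 6 — qualifies, so Positive. "rose": length 4 — lacks this property, so Negative. "pepper": length 6 — qualifies, so Positive.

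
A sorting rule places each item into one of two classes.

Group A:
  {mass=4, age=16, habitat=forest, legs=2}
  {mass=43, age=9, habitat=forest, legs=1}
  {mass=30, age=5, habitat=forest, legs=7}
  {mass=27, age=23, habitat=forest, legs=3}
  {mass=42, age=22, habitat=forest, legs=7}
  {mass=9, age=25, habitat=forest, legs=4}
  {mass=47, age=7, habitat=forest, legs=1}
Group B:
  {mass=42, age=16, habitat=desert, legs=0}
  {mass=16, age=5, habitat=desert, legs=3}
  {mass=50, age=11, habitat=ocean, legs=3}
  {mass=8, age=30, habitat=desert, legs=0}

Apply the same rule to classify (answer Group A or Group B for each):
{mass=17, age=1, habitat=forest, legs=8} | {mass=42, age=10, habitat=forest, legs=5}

All 'Group A' examples share one property — habitat is forest — and every 'Group B' example lacks it.
{mass=17, age=1, habitat=forest, legs=8}: habitat is forest, matches → Group A. {mass=42, age=10, habitat=forest, legs=5}: habitat is forest, matches → Group A.

Group A, Group A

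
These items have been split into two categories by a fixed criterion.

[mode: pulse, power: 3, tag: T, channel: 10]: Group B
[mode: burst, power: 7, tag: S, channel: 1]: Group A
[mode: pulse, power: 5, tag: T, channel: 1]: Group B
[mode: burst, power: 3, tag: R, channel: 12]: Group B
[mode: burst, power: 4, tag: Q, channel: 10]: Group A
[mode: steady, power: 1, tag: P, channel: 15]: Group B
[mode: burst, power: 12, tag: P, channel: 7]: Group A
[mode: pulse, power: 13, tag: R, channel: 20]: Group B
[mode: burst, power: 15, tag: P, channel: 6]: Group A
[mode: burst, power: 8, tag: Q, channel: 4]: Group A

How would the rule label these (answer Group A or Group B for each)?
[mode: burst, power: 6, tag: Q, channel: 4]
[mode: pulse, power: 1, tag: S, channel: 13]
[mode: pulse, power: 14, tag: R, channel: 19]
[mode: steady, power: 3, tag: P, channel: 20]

'Group A' ⟺ mode is burst AND power ≥ 4.

Group A, Group B, Group B, Group B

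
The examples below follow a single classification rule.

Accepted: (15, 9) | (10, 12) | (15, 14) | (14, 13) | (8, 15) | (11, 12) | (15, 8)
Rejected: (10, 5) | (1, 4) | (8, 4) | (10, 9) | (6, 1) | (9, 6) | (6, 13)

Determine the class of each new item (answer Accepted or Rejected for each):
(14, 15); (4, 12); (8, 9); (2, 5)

One predicate separates the groups cleanly: sum ≥ 22.
(14, 15) → 14+15 = 29 → Accepted.
(4, 12) → 4+12 = 16 → Rejected.
(8, 9) → 8+9 = 17 → Rejected.
(2, 5) → 2+5 = 7 → Rejected.

Accepted, Rejected, Rejected, Rejected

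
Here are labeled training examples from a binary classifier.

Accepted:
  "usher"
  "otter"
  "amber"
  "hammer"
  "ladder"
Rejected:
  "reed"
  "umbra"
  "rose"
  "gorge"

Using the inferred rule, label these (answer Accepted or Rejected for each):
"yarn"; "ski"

Every 'Accepted' example satisfies: ends with 'r'. None of the 'Rejected' examples do.

Rejected, Rejected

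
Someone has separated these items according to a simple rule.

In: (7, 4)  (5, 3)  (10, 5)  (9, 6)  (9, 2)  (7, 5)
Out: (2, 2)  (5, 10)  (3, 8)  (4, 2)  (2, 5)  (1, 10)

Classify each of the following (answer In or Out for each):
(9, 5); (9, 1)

Rule: first > second AND sum ≥ 7. This holds for each 'In' example and fails for each 'Out' one.
(9, 5): In (9 > 5, 9+5 = 14).
(9, 1): In (9 > 1, 9+1 = 10).

In, In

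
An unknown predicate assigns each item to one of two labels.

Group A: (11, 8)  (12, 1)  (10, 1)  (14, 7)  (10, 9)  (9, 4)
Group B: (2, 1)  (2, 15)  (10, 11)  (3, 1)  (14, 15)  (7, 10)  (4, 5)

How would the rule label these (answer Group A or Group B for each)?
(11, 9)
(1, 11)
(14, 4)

Every 'Group A' example satisfies: first > second AND sum ≥ 9. None of the 'Group B' examples do.

Group A, Group B, Group A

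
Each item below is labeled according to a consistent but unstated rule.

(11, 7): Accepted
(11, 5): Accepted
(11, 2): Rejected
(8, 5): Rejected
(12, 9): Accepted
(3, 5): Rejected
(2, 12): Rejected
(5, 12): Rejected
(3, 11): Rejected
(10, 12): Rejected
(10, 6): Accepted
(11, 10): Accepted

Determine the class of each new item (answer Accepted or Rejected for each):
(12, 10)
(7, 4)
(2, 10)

Accepted, Rejected, Rejected

'Accepted' ⟺ first > second AND sum ≥ 14.
(12, 10) → 12 > 10, 12+10 = 22 → Accepted. (7, 4) → 7 > 4, 7+4 = 11 → Rejected. (2, 10) → 2 < 10, 2+10 = 12 → Rejected.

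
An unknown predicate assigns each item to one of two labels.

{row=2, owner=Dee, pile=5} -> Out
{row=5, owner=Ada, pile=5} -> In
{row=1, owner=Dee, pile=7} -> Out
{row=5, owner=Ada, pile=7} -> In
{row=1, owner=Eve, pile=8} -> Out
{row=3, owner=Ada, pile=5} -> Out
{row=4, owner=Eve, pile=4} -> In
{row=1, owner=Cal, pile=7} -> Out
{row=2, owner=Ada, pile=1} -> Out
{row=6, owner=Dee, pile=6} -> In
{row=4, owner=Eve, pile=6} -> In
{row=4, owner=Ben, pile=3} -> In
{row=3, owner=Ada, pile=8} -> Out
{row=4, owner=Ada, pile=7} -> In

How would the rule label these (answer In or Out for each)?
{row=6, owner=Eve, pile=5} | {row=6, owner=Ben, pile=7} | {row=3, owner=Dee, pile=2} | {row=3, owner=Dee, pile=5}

The distinguishing property — row ≥ 4 — holds for all the 'In' cases and none of the 'Out' cases.
{row=6, owner=Eve, pile=5}: row = 6, passes → In. {row=6, owner=Ben, pile=7}: row = 6, passes → In. {row=3, owner=Dee, pile=2}: row = 3, does not fit → Out. {row=3, owner=Dee, pile=5}: row = 3, does not fit → Out.

In, In, Out, Out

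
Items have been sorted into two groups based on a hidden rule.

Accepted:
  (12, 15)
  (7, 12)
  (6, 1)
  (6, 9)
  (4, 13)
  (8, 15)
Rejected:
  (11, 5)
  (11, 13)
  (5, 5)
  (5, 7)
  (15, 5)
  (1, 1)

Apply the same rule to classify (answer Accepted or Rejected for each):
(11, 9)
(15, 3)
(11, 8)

The pattern is that an item is 'Accepted' exactly when: sum is odd.
(11, 9): Rejected (11+9 = 20). (15, 3): Rejected (15+3 = 18). (11, 8): Accepted (11+8 = 19).

Rejected, Rejected, Accepted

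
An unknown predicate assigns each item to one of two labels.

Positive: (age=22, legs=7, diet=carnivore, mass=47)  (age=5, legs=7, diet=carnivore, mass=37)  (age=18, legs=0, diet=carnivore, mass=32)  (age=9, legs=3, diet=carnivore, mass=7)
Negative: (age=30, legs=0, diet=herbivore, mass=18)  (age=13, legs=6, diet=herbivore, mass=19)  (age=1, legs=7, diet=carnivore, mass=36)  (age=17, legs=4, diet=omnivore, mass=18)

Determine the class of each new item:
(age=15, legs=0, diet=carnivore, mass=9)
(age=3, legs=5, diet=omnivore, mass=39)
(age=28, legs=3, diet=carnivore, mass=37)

Positive, Negative, Positive

The classifier is using: diet is carnivore AND age ≥ 5.
(age=15, legs=0, diet=carnivore, mass=9): diet is carnivore, age = 15 — satisfies this, so Positive. (age=3, legs=5, diet=omnivore, mass=39): diet is omnivore, age = 3 — fails this test, so Negative. (age=28, legs=3, diet=carnivore, mass=37): diet is carnivore, age = 28 — satisfies this, so Positive.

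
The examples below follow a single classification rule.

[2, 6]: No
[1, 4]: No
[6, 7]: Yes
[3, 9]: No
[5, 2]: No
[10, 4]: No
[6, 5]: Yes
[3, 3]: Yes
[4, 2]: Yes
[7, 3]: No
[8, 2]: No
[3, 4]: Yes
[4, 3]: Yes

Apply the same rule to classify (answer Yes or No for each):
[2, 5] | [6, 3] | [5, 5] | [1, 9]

The common property of the 'Yes' items is: |first − second| ≤ 2. No 'No' item has it.
[2, 5]: |2−5| = 3, does not pass → No. [6, 3]: |6−3| = 3, does not pass → No. [5, 5]: |5−5| = 0, matches → Yes. [1, 9]: |1−9| = 8, does not pass → No.

No, No, Yes, No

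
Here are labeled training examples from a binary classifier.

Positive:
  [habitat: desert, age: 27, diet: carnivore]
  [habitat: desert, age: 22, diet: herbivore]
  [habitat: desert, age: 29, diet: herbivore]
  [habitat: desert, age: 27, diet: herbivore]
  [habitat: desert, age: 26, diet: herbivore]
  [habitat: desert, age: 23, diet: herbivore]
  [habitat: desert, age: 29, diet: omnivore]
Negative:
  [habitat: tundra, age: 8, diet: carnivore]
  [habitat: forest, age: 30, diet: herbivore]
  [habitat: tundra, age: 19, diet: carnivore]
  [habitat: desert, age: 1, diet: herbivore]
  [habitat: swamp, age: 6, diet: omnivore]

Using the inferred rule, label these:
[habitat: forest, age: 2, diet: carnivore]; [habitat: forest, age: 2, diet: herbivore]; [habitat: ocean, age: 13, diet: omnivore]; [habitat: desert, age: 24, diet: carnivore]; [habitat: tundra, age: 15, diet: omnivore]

Negative, Negative, Negative, Positive, Negative

A rule that fits every label: habitat is desert AND age ≥ 6 — true of each 'Positive' example, false of each 'Negative' one.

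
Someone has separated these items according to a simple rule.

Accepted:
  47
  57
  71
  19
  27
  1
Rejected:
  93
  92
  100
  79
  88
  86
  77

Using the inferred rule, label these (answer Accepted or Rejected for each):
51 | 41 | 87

Accepted, Accepted, Rejected

'Accepted' ⟺ at most 71.
Accepted: 51, since 51 ≤ 71.
Accepted: 41, since 41 ≤ 71.
Rejected: 87, since 87 > 71.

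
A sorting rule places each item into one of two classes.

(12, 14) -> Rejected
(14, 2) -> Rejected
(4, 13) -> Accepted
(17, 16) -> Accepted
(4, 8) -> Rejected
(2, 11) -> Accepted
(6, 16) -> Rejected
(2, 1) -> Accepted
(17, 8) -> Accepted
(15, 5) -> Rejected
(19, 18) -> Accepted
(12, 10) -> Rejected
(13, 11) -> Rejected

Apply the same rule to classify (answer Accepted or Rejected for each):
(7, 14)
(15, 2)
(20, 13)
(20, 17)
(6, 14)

Looking at the examples, the only property every 'Accepted' case has and every 'Rejected' case lacks is: sum is odd.
(7, 14): 7+14 = 21, fits → Accepted. (15, 2): 15+2 = 17, fits → Accepted. (20, 13): 20+13 = 33, fits → Accepted. (20, 17): 20+17 = 37, fits → Accepted. (6, 14): 6+14 = 20, fails the rule → Rejected.

Accepted, Accepted, Accepted, Accepted, Rejected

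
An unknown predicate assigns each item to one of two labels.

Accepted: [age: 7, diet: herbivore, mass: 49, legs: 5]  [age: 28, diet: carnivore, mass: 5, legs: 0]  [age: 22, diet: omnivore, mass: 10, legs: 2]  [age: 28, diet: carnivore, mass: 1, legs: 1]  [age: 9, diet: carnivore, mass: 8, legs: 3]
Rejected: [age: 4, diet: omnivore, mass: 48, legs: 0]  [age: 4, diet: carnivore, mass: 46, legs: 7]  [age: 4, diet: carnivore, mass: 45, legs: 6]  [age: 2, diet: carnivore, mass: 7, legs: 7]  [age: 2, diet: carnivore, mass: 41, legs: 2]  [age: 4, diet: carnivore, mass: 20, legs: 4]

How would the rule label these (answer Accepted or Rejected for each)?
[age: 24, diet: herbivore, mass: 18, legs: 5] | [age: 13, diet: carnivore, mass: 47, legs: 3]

A rule that fits every label: age ≥ 7 — true of each 'Accepted' example, false of each 'Rejected' one.

Accepted, Accepted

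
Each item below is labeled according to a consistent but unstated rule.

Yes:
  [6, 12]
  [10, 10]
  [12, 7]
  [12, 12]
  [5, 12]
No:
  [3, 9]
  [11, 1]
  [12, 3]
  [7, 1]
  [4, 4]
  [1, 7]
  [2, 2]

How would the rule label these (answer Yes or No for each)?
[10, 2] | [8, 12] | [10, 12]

No, Yes, Yes

All 'Yes' examples share one property — sum ≥ 17 — and every 'No' example lacks it.
[10, 2]: 10+2 = 12, does not fit → No.
[8, 12]: 8+12 = 20, satisfies this → Yes.
[10, 12]: 10+12 = 22, satisfies this → Yes.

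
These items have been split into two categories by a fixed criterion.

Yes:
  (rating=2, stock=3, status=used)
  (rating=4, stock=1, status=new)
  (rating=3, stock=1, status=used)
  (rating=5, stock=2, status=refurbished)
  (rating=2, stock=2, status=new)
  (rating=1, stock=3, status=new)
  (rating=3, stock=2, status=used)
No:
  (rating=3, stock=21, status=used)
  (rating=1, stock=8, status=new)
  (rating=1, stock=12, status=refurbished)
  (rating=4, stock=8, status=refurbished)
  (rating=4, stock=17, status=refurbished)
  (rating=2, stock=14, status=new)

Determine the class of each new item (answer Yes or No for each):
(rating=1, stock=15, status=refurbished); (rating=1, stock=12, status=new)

The simplest hypothesis consistent with all the labels is: stock ≤ 3.
(rating=1, stock=15, status=refurbished) → stock = 15 → No.
(rating=1, stock=12, status=new) → stock = 12 → No.

No, No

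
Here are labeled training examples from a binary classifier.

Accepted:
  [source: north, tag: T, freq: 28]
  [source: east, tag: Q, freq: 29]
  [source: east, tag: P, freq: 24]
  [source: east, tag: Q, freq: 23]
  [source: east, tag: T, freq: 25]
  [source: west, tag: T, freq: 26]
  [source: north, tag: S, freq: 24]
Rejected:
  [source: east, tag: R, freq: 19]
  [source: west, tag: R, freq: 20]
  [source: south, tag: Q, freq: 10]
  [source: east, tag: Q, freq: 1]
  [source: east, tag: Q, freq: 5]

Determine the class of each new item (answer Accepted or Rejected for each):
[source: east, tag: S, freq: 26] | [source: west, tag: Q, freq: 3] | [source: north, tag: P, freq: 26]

The classifier is using: freq ≥ 23.
[source: east, tag: S, freq: 26] — freq = 26, hence Accepted. [source: west, tag: Q, freq: 3] — freq = 3, hence Rejected. [source: north, tag: P, freq: 26] — freq = 26, hence Accepted.

Accepted, Rejected, Accepted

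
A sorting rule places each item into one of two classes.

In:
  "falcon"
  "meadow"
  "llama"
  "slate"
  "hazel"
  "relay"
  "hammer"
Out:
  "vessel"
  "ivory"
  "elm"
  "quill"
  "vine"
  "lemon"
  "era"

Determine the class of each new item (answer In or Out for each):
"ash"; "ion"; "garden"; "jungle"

The pattern is that an item is 'In' exactly when: length ≥ 4 AND contains 'a'.
Out: "ash", since length 3, has 'a'. Out: "ion", since length 3, no 'a'. In: "garden", since length 6, has 'a'. Out: "jungle", since length 6, no 'a'.

Out, Out, In, Out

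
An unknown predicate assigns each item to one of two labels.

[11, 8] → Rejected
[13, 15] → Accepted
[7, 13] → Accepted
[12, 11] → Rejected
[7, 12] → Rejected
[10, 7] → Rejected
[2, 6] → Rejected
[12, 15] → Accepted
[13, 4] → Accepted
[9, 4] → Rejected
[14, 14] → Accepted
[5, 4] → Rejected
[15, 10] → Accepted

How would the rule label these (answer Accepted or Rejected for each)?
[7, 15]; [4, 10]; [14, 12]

Accepted, Rejected, Accepted

The classifier is using: max ≥ 13.
Accepted: [7, 15], since max 15. Rejected: [4, 10], since max 10. Accepted: [14, 12], since max 14.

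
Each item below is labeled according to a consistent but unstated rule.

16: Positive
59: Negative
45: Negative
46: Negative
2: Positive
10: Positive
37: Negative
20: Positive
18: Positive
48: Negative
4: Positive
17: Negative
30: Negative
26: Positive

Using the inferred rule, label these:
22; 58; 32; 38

Positive, Negative, Negative, Negative

A rule that fits every label: even AND at most 26 — true of each 'Positive' example, false of each 'Negative' one.
22: 22 is even, 22 ≤ 26, satisfies this → Positive. 58: 58 is even, 58 > 26, doesn't qualify → Negative. 32: 32 is even, 32 > 26, doesn't qualify → Negative. 38: 38 is even, 38 > 26, doesn't qualify → Negative.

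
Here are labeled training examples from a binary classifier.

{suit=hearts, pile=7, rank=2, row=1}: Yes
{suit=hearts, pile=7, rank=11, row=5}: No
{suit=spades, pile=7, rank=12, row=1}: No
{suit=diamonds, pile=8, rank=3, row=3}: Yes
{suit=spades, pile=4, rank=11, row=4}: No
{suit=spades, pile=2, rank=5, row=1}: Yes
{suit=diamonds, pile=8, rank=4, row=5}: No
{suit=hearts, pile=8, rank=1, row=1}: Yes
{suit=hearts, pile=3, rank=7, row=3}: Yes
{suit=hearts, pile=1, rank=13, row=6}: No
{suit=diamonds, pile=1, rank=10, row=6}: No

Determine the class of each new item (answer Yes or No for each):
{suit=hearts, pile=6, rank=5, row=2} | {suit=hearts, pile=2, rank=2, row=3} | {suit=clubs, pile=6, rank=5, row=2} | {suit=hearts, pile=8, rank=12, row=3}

'Yes' ⟺ rank ≤ 7 AND row ≤ 3.
{suit=hearts, pile=6, rank=5, row=2} — rank = 5, row = 2, hence Yes. {suit=hearts, pile=2, rank=2, row=3} — rank = 2, row = 3, hence Yes. {suit=clubs, pile=6, rank=5, row=2} — rank = 5, row = 2, hence Yes. {suit=hearts, pile=8, rank=12, row=3} — rank = 12, row = 3, hence No.

Yes, Yes, Yes, No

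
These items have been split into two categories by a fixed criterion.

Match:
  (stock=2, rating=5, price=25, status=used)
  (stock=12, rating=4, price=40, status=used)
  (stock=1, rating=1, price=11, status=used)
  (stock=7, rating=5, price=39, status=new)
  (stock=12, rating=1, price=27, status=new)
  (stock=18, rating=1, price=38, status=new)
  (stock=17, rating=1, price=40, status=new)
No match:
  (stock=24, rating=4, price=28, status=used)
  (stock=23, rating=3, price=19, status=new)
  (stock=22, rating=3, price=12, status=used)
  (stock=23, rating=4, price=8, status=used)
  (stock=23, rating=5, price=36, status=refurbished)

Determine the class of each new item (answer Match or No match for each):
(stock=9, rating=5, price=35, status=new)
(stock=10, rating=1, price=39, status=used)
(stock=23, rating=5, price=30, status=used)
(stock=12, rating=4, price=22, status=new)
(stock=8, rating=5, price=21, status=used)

A rule that fits every label: stock ≤ 18 — true of each 'Match' example, false of each 'No match' one.
(stock=9, rating=5, price=35, status=new) — stock = 9, hence Match.
(stock=10, rating=1, price=39, status=used) — stock = 10, hence Match.
(stock=23, rating=5, price=30, status=used) — stock = 23, hence No match.
(stock=12, rating=4, price=22, status=new) — stock = 12, hence Match.
(stock=8, rating=5, price=21, status=used) — stock = 8, hence Match.

Match, Match, No match, Match, Match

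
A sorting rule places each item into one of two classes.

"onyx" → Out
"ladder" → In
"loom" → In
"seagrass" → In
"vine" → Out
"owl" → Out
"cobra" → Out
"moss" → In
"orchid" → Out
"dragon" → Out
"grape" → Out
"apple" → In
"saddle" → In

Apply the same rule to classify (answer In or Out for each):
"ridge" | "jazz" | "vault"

Out, In, Out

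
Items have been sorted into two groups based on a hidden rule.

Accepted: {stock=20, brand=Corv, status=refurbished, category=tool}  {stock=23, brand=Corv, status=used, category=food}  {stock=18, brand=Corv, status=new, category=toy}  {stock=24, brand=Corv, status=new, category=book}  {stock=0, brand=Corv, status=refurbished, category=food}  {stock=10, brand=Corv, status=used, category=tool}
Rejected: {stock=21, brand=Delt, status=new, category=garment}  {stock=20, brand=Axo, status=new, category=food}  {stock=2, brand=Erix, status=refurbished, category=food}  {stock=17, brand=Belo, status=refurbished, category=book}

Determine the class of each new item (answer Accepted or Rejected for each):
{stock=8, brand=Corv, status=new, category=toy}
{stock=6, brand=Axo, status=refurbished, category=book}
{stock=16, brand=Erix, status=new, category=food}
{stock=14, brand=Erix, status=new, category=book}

Accepted, Rejected, Rejected, Rejected

All 'Accepted' examples share one property — brand is Corv — and every 'Rejected' example lacks it.
{stock=8, brand=Corv, status=new, category=toy}: brand is Corv, meets the rule → Accepted. {stock=6, brand=Axo, status=refurbished, category=book}: brand is Axo, does not fit → Rejected. {stock=16, brand=Erix, status=new, category=food}: brand is Erix, does not fit → Rejected. {stock=14, brand=Erix, status=new, category=book}: brand is Erix, does not fit → Rejected.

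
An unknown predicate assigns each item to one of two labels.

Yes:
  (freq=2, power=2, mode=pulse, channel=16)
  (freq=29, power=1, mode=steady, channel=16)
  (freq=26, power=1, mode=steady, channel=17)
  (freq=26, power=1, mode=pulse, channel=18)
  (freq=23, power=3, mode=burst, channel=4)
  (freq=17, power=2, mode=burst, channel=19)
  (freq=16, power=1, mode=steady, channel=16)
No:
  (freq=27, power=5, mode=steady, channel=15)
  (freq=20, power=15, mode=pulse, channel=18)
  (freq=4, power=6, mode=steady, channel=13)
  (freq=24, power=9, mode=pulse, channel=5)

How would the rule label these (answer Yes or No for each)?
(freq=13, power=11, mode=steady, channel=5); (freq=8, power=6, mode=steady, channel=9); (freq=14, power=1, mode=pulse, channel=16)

The rule appears to be: power ≤ 3.
(freq=13, power=11, mode=steady, channel=5): No (power = 11). (freq=8, power=6, mode=steady, channel=9): No (power = 6). (freq=14, power=1, mode=pulse, channel=16): Yes (power = 1).

No, No, Yes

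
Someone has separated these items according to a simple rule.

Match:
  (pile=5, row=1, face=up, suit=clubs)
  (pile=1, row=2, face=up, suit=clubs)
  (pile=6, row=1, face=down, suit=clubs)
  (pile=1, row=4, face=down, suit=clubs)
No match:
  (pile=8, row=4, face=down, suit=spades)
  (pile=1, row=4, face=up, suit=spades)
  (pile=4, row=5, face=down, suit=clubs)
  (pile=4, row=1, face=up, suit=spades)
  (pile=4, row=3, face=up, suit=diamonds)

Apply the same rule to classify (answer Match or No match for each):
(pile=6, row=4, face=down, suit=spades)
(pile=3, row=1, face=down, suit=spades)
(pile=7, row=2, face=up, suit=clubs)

No match, No match, Match

The common property of the 'Match' items is: suit is clubs AND row ≤ 4. No 'No match' item has it.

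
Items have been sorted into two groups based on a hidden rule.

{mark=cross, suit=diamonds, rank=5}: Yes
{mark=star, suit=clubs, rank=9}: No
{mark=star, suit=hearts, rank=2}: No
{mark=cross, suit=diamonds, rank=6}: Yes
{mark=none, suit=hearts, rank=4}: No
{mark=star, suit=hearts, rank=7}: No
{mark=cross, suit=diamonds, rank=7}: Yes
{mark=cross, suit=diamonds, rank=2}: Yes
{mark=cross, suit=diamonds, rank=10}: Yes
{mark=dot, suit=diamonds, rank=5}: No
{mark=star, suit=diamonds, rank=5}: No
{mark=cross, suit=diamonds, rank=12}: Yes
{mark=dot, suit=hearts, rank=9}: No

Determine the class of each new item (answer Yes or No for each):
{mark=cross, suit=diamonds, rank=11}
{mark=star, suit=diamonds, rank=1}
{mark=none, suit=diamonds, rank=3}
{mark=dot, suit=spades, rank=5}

Yes, No, No, No

A rule that fits every label: mark is cross — true of each 'Yes' example, false of each 'No' one.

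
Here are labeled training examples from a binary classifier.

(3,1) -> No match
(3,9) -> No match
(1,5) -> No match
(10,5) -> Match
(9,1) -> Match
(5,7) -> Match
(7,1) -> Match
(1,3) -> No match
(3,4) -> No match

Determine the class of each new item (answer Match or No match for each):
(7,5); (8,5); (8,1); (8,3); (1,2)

One predicate separates the groups cleanly: first ≥ 4.
(7,5) — first 7, hence Match. (8,5) — first 8, hence Match. (8,1) — first 8, hence Match. (8,3) — first 8, hence Match. (1,2) — first 1, hence No match.

Match, Match, Match, Match, No match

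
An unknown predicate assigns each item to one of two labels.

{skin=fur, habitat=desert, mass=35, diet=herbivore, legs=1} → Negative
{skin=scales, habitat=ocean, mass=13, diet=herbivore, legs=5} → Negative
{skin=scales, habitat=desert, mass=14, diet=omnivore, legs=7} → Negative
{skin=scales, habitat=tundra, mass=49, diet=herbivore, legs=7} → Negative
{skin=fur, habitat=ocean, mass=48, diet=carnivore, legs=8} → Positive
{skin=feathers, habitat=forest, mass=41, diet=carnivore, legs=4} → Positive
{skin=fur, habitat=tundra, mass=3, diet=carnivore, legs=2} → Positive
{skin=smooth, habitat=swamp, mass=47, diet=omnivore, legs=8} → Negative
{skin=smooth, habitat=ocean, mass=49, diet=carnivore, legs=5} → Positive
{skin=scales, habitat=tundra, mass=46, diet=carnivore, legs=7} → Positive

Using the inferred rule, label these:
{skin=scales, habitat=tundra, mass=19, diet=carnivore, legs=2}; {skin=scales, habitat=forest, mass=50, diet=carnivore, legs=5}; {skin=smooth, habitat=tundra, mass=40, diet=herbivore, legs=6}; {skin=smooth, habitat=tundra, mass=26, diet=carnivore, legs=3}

Positive, Positive, Negative, Positive

A rule that fits every label: diet is carnivore — true of each 'Positive' example, false of each 'Negative' one.
{skin=scales, habitat=tundra, mass=19, diet=carnivore, legs=2}: Positive (diet is carnivore). {skin=scales, habitat=forest, mass=50, diet=carnivore, legs=5}: Positive (diet is carnivore). {skin=smooth, habitat=tundra, mass=40, diet=herbivore, legs=6}: Negative (diet is herbivore). {skin=smooth, habitat=tundra, mass=26, diet=carnivore, legs=3}: Positive (diet is carnivore).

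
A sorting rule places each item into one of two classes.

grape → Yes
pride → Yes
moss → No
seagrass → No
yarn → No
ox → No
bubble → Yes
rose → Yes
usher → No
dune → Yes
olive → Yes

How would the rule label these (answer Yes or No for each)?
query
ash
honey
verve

No, No, No, Yes

A rule that fits every label: ends with 'e' — true of each 'Yes' example, false of each 'No' one.
query: ends with 'y', doesn't match → No.
ash: ends with 'h', doesn't match → No.
honey: ends with 'y', doesn't match → No.
verve: ends with 'e', meets the rule → Yes.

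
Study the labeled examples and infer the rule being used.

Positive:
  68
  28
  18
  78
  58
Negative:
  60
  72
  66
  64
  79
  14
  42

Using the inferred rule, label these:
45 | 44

The common property of the 'Positive' items is: ends in digit 8. No 'Negative' item has it.

Negative, Negative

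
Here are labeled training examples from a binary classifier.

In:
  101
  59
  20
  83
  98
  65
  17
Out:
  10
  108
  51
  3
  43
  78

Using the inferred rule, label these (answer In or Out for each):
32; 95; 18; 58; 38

In, In, Out, Out, In

Checking candidate rules against both groups, what survives is: ≡ 2 (mod 3).
32: 32 mod 3 = 2, satisfies this → In.
95: 95 mod 3 = 2, satisfies this → In.
18: 18 mod 3 = 0, does not satisfy this → Out.
58: 58 mod 3 = 1, does not satisfy this → Out.
38: 38 mod 3 = 2, satisfies this → In.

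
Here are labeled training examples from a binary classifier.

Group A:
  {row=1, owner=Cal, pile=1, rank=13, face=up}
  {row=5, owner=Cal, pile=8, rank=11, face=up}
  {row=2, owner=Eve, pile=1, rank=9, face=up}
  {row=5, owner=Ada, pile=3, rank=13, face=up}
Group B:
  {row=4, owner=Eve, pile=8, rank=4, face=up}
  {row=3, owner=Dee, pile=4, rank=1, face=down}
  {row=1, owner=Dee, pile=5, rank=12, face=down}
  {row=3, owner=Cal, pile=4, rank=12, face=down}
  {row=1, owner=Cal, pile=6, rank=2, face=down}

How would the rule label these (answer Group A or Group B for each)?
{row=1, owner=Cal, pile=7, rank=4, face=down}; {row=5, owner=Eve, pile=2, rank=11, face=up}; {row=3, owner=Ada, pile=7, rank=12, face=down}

Group B, Group A, Group B

The simplest hypothesis consistent with all the labels is: face is up AND rank ≥ 9.
{row=1, owner=Cal, pile=7, rank=4, face=down} → face is down, rank = 4 → Group B.
{row=5, owner=Eve, pile=2, rank=11, face=up} → face is up, rank = 11 → Group A.
{row=3, owner=Ada, pile=7, rank=12, face=down} → face is down, rank = 12 → Group B.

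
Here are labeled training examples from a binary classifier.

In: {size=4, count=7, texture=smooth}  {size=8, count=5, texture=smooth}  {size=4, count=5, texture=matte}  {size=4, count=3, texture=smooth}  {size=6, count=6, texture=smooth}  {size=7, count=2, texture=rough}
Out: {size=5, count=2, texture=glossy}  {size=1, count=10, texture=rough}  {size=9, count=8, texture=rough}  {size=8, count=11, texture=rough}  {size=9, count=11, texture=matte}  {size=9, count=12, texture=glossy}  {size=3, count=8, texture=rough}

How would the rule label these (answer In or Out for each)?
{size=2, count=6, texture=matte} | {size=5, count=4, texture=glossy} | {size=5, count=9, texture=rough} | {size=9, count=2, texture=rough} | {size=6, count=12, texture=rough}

One predicate separates the groups cleanly: count ≤ 7 AND size ≠ 5.

In, Out, Out, In, Out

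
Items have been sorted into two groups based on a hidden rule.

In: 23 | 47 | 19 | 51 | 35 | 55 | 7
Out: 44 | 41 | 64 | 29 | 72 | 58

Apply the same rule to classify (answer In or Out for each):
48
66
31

Out, Out, In

Comparing the two groups points to one rule — ≡ 3 (mod 4).
48: 48 mod 4 = 0 — lacks this property, so Out. 66: 66 mod 4 = 2 — lacks this property, so Out. 31: 31 mod 4 = 3 — satisfies this, so In.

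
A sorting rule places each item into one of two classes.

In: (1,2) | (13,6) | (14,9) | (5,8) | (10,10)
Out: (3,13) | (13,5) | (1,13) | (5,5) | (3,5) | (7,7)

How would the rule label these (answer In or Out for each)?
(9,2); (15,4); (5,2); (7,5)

In, In, In, Out

Every 'In' example satisfies: product is even. None of the 'Out' examples do.
(9,2): 9·2 = 18, meets the rule → In.
(15,4): 15·4 = 60, meets the rule → In.
(5,2): 5·2 = 10, meets the rule → In.
(7,5): 7·5 = 35, does not satisfy this → Out.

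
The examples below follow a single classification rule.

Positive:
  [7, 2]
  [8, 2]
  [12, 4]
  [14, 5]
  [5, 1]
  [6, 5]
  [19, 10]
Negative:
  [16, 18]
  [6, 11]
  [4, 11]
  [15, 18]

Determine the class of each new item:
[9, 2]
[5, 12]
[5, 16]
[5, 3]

Positive, Negative, Negative, Positive

Every 'Positive' example satisfies: first > second. None of the 'Negative' examples do.
Positive: [9, 2], since 9 > 2.
Negative: [5, 12], since 5 < 12.
Negative: [5, 16], since 5 < 16.
Positive: [5, 3], since 5 > 3.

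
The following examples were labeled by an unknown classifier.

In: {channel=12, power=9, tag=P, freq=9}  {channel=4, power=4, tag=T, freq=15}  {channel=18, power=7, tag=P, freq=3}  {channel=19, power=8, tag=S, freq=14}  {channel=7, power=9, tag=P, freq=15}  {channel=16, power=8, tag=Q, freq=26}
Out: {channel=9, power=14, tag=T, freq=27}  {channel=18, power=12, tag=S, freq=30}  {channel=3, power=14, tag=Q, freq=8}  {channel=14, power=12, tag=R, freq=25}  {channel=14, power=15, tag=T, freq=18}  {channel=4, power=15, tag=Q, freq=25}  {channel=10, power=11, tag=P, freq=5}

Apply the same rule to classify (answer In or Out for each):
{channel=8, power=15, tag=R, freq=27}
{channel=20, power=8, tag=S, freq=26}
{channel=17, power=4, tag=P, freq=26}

Out, In, In

'In' ⟺ power ≤ 9.
{channel=8, power=15, tag=R, freq=27} → power = 15 → Out.
{channel=20, power=8, tag=S, freq=26} → power = 8 → In.
{channel=17, power=4, tag=P, freq=26} → power = 4 → In.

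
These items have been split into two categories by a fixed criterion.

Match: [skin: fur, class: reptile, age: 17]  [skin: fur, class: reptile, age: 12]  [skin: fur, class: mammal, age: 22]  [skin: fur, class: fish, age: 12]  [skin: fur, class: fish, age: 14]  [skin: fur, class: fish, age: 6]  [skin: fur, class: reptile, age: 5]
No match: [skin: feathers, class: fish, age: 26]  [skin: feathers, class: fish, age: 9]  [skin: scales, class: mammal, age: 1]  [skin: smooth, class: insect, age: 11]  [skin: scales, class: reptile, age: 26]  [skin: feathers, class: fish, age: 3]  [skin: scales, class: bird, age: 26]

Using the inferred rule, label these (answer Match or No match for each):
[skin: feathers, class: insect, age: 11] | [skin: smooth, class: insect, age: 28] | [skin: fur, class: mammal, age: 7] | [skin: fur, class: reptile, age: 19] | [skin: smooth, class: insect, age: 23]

No match, No match, Match, Match, No match

Comparing the two groups points to one rule — skin is fur.
[skin: feathers, class: insect, age: 11] — skin is feathers, hence No match. [skin: smooth, class: insect, age: 28] — skin is smooth, hence No match. [skin: fur, class: mammal, age: 7] — skin is fur, hence Match. [skin: fur, class: reptile, age: 19] — skin is fur, hence Match. [skin: smooth, class: insect, age: 23] — skin is smooth, hence No match.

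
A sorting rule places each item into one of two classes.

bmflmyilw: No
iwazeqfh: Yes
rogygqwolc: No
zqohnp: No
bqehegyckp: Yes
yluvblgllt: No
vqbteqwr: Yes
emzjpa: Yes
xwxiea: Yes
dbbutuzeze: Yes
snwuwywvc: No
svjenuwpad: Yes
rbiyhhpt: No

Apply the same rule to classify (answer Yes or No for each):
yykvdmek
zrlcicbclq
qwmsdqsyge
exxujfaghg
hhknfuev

Yes, No, Yes, Yes, Yes

The common property of the 'Yes' items is: contains 'e'. No 'No' item has it.
yykvdmek: has 'e' — qualifies, so Yes.
zrlcicbclq: no 'e' — doesn't qualify, so No.
qwmsdqsyge: has 'e' — qualifies, so Yes.
exxujfaghg: has 'e' — qualifies, so Yes.
hhknfuev: has 'e' — qualifies, so Yes.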